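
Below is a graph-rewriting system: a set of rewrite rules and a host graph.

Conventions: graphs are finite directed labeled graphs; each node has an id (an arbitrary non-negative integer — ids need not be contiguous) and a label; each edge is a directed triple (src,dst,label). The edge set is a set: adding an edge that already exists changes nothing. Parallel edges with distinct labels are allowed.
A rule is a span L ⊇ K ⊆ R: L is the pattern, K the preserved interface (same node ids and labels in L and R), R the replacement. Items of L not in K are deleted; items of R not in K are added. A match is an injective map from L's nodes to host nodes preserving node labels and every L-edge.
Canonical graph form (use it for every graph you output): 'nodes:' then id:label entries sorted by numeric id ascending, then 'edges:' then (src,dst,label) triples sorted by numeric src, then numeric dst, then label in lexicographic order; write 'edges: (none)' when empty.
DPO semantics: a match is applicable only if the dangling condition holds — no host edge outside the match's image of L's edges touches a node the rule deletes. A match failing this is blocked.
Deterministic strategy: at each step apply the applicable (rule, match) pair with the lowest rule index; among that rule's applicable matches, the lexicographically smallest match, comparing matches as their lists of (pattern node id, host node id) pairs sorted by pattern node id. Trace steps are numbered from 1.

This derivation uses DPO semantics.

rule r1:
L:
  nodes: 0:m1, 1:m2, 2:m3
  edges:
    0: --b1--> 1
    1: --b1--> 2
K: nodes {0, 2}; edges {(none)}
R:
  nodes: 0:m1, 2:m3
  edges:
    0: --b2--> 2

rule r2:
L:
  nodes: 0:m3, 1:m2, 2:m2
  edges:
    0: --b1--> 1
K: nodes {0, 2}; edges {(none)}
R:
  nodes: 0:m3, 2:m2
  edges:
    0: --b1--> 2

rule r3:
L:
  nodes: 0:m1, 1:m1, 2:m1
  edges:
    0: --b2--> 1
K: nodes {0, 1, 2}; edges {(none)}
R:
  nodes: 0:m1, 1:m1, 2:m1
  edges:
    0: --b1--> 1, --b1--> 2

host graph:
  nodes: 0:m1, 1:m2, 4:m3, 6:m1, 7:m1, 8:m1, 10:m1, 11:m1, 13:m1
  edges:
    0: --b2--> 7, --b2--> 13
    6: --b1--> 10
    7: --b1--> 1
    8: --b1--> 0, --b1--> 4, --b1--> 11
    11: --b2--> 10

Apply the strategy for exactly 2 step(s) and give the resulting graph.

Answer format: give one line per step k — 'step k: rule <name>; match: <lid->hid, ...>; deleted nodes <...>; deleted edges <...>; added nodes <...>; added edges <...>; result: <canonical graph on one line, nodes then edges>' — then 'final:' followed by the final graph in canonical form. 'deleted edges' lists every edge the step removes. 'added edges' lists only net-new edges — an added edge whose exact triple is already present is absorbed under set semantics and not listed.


step 1: rule r3; match: 0->0, 1->7, 2->6; deleted nodes (none); deleted edges (0,7,b2); added nodes (none); added edges (0,6,b1); (0,7,b1); result: nodes: 0:m1, 1:m2, 4:m3, 6:m1, 7:m1, 8:m1, 10:m1, 11:m1, 13:m1 edges: (0,6,b1); (0,7,b1); (0,13,b2); (6,10,b1); (7,1,b1); (8,0,b1); (8,4,b1); (8,11,b1); (11,10,b2)
step 2: rule r3; match: 0->0, 1->13, 2->6; deleted nodes (none); deleted edges (0,13,b2); added nodes (none); added edges (0,13,b1); result: nodes: 0:m1, 1:m2, 4:m3, 6:m1, 7:m1, 8:m1, 10:m1, 11:m1, 13:m1 edges: (0,6,b1); (0,7,b1); (0,13,b1); (6,10,b1); (7,1,b1); (8,0,b1); (8,4,b1); (8,11,b1); (11,10,b2)
final:
nodes: 0:m1, 1:m2, 4:m3, 6:m1, 7:m1, 8:m1, 10:m1, 11:m1, 13:m1
edges: (0,6,b1); (0,7,b1); (0,13,b1); (6,10,b1); (7,1,b1); (8,0,b1); (8,4,b1); (8,11,b1); (11,10,b2)


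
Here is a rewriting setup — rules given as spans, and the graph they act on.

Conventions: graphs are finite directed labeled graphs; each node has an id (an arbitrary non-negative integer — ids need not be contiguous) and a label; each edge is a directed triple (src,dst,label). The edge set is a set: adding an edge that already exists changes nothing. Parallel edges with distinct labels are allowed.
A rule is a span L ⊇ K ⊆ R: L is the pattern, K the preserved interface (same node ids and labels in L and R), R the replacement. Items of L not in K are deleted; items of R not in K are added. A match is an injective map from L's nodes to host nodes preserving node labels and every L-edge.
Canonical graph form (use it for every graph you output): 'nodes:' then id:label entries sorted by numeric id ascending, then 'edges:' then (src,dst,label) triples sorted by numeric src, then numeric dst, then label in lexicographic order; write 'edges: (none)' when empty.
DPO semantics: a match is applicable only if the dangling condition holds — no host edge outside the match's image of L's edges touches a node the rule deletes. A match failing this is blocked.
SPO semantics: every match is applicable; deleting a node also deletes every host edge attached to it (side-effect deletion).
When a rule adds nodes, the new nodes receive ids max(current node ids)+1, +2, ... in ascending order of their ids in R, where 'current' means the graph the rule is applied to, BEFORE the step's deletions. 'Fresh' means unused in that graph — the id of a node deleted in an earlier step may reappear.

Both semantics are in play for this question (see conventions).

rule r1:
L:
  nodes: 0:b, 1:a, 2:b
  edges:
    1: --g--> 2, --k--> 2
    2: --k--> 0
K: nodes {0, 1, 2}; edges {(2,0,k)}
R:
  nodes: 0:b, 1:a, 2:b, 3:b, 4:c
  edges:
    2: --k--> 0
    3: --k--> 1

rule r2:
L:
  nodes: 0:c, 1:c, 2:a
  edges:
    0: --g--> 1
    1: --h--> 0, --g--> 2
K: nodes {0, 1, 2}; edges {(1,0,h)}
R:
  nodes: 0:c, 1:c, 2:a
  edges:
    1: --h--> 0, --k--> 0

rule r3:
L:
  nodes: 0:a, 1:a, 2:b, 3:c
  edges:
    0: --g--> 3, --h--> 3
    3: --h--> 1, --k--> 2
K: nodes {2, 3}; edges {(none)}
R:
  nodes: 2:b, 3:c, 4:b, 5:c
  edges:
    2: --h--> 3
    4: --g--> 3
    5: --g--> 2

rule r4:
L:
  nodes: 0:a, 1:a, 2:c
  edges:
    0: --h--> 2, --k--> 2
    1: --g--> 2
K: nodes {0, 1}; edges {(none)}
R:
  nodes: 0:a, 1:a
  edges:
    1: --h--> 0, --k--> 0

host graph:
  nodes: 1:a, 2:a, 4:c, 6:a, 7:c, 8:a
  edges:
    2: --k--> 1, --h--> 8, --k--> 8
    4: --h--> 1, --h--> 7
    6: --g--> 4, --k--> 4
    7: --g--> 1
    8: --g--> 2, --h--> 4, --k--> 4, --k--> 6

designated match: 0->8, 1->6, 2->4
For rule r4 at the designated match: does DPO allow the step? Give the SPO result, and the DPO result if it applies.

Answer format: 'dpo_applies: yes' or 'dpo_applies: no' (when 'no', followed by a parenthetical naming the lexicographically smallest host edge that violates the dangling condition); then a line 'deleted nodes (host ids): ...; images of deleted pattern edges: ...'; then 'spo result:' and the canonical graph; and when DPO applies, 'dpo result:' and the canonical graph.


dpo_applies: no
(the rule deletes node 4, which keeps host edge (4,1,h) outside the match image — the dangling condition fails, DPO blocks; SPO proceeds and side-deletes such edges)
deleted nodes (host ids): 4; images of deleted pattern edges: (6,4,g); (8,4,h); (8,4,k)
spo result:
nodes: 1:a, 2:a, 6:a, 7:c, 8:a
edges: (2,1,k); (2,8,h); (2,8,k); (6,8,h); (6,8,k); (7,1,g); (8,2,g); (8,6,k)


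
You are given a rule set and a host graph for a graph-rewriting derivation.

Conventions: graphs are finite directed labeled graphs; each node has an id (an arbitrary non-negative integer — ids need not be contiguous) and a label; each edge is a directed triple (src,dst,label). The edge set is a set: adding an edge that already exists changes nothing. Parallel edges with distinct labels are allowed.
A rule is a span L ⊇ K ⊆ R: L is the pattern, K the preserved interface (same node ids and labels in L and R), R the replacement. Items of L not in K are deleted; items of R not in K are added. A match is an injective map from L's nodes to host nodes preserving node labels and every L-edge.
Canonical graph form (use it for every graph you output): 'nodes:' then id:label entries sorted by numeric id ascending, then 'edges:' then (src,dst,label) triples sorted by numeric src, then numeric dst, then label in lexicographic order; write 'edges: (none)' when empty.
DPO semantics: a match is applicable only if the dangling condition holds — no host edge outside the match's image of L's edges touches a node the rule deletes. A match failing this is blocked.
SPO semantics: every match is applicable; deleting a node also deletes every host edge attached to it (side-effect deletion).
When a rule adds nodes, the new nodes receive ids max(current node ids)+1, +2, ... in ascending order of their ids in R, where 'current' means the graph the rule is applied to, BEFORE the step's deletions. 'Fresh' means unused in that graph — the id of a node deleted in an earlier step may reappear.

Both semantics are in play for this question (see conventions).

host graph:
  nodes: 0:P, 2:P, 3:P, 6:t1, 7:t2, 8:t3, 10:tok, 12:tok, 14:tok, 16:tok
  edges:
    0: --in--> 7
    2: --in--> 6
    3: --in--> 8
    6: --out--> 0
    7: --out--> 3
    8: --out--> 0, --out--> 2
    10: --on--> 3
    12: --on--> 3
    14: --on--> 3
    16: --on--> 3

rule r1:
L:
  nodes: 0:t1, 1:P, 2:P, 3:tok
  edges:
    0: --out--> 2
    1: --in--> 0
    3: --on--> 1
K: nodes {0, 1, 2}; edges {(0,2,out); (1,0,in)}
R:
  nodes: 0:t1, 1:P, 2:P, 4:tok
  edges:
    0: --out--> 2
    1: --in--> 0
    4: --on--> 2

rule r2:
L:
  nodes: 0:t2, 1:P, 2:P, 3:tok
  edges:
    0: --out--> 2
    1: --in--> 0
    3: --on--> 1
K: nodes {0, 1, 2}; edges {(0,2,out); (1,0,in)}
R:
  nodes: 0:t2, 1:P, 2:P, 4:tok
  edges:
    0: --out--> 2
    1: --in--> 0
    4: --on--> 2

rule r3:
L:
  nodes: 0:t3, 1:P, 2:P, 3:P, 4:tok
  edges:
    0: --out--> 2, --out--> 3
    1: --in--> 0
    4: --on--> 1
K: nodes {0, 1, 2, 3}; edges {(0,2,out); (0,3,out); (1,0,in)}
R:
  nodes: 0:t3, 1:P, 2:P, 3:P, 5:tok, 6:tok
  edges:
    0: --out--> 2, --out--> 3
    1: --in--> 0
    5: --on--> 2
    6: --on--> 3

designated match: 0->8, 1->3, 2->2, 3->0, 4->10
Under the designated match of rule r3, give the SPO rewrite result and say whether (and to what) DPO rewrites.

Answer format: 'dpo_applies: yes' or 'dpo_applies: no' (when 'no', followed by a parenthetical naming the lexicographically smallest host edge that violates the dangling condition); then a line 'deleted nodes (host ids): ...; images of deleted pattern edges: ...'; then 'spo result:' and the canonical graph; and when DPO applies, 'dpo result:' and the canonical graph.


dpo_applies: yes
deleted nodes (host ids): 10; images of deleted pattern edges: (10,3,on)
spo result:
nodes: 0:P, 2:P, 3:P, 6:t1, 7:t2, 8:t3, 12:tok, 14:tok, 16:tok, 17:tok, 18:tok
edges: (0,7,in); (2,6,in); (3,8,in); (6,0,out); (7,3,out); (8,0,out); (8,2,out); (12,3,on); (14,3,on); (16,3,on); (17,2,on); (18,0,on)
dpo result:
nodes: 0:P, 2:P, 3:P, 6:t1, 7:t2, 8:t3, 12:tok, 14:tok, 16:tok, 17:tok, 18:tok
edges: (0,7,in); (2,6,in); (3,8,in); (6,0,out); (7,3,out); (8,0,out); (8,2,out); (12,3,on); (14,3,on); (16,3,on); (17,2,on); (18,0,on)


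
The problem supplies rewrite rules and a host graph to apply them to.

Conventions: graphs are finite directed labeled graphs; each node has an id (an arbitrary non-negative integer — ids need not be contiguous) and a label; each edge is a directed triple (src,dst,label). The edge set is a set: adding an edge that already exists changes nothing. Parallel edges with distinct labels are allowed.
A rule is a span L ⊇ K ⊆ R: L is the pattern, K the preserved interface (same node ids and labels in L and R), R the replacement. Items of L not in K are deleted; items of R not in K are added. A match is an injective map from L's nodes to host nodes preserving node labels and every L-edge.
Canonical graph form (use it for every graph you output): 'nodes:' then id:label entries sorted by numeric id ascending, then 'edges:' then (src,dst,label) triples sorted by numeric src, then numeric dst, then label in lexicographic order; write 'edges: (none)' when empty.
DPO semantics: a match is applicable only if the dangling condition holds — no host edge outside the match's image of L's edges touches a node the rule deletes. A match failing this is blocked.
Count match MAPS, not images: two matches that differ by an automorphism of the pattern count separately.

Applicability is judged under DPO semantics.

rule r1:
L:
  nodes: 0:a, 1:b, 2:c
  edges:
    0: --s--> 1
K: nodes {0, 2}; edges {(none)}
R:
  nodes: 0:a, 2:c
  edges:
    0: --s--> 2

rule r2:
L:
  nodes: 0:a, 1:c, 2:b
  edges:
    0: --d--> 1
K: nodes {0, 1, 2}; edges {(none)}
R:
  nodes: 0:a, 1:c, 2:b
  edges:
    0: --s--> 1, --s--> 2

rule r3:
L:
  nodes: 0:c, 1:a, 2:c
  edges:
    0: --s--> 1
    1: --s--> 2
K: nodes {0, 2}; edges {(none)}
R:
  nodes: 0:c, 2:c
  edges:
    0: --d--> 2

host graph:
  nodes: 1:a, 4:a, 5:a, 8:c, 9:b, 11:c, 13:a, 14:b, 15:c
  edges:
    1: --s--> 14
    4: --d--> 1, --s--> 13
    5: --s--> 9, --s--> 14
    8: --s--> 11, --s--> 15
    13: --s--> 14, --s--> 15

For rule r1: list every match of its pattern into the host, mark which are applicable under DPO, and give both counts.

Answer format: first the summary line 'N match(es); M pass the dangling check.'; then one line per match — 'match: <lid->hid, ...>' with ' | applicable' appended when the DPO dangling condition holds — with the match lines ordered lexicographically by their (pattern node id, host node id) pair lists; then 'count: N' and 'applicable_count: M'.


12 match(es); 3 pass the dangling check.
match: 0->1, 1->14, 2->8
match: 0->1, 1->14, 2->11
match: 0->1, 1->14, 2->15
match: 0->5, 1->9, 2->8 | applicable
match: 0->5, 1->9, 2->11 | applicable
match: 0->5, 1->9, 2->15 | applicable
match: 0->5, 1->14, 2->8
match: 0->5, 1->14, 2->11
match: 0->5, 1->14, 2->15
match: 0->13, 1->14, 2->8
match: 0->13, 1->14, 2->11
match: 0->13, 1->14, 2->15
count: 12
applicable_count: 3


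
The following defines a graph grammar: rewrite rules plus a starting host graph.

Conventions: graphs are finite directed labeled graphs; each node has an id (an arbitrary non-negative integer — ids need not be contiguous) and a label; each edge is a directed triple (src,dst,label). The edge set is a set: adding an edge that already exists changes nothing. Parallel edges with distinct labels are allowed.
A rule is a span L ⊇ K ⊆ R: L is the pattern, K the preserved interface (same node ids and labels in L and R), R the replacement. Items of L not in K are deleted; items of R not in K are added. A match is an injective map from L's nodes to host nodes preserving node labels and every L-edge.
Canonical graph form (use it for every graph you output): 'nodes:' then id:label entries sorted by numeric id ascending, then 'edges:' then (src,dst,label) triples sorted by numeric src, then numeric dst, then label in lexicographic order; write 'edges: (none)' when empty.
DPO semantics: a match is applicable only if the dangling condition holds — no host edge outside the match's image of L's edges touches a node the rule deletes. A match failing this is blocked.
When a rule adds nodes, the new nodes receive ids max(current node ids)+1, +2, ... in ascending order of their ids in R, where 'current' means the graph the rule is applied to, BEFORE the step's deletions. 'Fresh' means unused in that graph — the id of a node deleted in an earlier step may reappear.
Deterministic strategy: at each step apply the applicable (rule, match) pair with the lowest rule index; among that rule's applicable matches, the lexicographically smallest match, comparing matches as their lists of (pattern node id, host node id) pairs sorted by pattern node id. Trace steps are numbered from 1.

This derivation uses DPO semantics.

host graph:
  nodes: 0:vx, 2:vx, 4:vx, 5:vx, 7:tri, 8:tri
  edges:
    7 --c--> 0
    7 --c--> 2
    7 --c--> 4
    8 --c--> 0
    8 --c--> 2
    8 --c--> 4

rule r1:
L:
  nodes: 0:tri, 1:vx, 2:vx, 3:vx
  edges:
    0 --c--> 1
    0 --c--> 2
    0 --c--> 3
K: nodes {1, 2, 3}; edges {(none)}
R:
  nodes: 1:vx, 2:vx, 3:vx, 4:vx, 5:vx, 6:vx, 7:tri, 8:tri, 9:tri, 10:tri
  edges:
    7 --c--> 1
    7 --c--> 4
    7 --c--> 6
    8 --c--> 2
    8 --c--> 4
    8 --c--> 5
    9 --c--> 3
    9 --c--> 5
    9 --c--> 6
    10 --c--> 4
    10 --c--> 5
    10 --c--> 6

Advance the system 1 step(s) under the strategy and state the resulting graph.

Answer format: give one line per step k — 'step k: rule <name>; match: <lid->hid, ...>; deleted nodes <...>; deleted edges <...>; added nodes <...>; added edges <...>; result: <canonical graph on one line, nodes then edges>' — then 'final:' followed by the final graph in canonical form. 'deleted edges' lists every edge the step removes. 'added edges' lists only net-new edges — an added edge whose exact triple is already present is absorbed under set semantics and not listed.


step 1: rule r1; match: 0->7, 1->0, 2->2, 3->4; deleted nodes 7; deleted edges (7,0,c); (7,2,c); (7,4,c); added nodes 9, 10, 11, 12, 13, 14, 15; added edges (12,0,c); (12,9,c); (12,11,c); (13,2,c); (13,9,c); (13,10,c); (14,4,c); (14,10,c); (14,11,c); (15,9,c); (15,10,c); (15,11,c); result: nodes: 0:vx, 2:vx, 4:vx, 5:vx, 8:tri, 9:vx, 10:vx, 11:vx, 12:tri, 13:tri, 14:tri, 15:tri edges: (8,0,c); (8,2,c); (8,4,c); (12,0,c); (12,9,c); (12,11,c); (13,2,c); (13,9,c); (13,10,c); (14,4,c); (14,10,c); (14,11,c); (15,9,c); (15,10,c); (15,11,c)
final:
nodes: 0:vx, 2:vx, 4:vx, 5:vx, 8:tri, 9:vx, 10:vx, 11:vx, 12:tri, 13:tri, 14:tri, 15:tri
edges: (8,0,c); (8,2,c); (8,4,c); (12,0,c); (12,9,c); (12,11,c); (13,2,c); (13,9,c); (13,10,c); (14,4,c); (14,10,c); (14,11,c); (15,9,c); (15,10,c); (15,11,c)


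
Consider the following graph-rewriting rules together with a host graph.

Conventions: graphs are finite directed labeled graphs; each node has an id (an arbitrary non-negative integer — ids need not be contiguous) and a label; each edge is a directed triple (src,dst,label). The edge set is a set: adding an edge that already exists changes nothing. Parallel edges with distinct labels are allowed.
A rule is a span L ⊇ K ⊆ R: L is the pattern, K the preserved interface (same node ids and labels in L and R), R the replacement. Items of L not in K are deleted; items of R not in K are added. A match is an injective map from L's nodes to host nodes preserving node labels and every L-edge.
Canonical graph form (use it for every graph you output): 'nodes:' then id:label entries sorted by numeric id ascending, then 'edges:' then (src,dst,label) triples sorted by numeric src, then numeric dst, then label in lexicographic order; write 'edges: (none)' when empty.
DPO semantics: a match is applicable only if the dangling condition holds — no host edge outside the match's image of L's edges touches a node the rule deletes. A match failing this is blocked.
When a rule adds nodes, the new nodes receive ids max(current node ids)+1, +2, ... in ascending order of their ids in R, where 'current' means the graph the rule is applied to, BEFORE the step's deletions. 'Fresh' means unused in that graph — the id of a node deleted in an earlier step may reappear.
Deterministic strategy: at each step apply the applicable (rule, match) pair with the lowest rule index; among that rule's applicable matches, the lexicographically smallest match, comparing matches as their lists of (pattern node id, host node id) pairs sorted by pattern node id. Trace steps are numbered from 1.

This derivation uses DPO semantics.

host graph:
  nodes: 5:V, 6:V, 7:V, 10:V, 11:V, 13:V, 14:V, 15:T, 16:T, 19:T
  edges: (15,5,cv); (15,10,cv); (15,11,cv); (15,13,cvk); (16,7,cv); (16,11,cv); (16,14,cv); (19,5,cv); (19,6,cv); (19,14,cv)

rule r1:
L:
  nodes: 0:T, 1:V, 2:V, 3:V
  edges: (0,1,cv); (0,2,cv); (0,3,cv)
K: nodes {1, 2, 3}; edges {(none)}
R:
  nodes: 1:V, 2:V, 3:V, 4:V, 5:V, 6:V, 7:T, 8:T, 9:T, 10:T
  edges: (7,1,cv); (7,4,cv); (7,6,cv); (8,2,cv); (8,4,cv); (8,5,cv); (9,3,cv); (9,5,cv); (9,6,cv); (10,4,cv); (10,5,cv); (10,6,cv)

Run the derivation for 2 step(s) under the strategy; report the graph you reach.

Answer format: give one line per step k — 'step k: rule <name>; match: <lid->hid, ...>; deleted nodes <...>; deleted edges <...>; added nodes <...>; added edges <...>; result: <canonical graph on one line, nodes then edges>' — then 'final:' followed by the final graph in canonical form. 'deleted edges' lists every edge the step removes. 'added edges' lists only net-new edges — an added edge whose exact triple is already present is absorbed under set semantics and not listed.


step 1: rule r1; match: 0->16, 1->7, 2->11, 3->14; deleted nodes 16; deleted edges (16,7,cv); (16,11,cv); (16,14,cv); added nodes 20, 21, 22, 23, 24, 25, 26; added edges (23,7,cv); (23,20,cv); (23,22,cv); (24,11,cv); (24,20,cv); (24,21,cv); (25,14,cv); (25,21,cv); (25,22,cv); (26,20,cv); (26,21,cv); (26,22,cv); result: nodes: 5:V, 6:V, 7:V, 10:V, 11:V, 13:V, 14:V, 15:T, 19:T, 20:V, 21:V, 22:V, 23:T, 24:T, 25:T, 26:T edges: (15,5,cv); (15,10,cv); (15,11,cv); (15,13,cvk); (19,5,cv); (19,6,cv); (19,14,cv); (23,7,cv); (23,20,cv); (23,22,cv); (24,11,cv); (24,20,cv); (24,21,cv); (25,14,cv); (25,21,cv); (25,22,cv); (26,20,cv); (26,21,cv); (26,22,cv)
step 2: rule r1; match: 0->19, 1->5, 2->6, 3->14; deleted nodes 19; deleted edges (19,5,cv); (19,6,cv); (19,14,cv); added nodes 27, 28, 29, 30, 31, 32, 33; added edges (30,5,cv); (30,27,cv); (30,29,cv); (31,6,cv); (31,27,cv); (31,28,cv); (32,14,cv); (32,28,cv); (32,29,cv); (33,27,cv); (33,28,cv); (33,29,cv); result: nodes: 5:V, 6:V, 7:V, 10:V, 11:V, 13:V, 14:V, 15:T, 20:V, 21:V, 22:V, 23:T, 24:T, 25:T, 26:T, 27:V, 28:V, 29:V, 30:T, 31:T, 32:T, 33:T edges: (15,5,cv); (15,10,cv); (15,11,cv); (15,13,cvk); (23,7,cv); (23,20,cv); (23,22,cv); (24,11,cv); (24,20,cv); (24,21,cv); (25,14,cv); (25,21,cv); (25,22,cv); (26,20,cv); (26,21,cv); (26,22,cv); (30,5,cv); (30,27,cv); (30,29,cv); (31,6,cv); (31,27,cv); (31,28,cv); (32,14,cv); (32,28,cv); (32,29,cv); (33,27,cv); (33,28,cv); (33,29,cv)
final:
nodes: 5:V, 6:V, 7:V, 10:V, 11:V, 13:V, 14:V, 15:T, 20:V, 21:V, 22:V, 23:T, 24:T, 25:T, 26:T, 27:V, 28:V, 29:V, 30:T, 31:T, 32:T, 33:T
edges: (15,5,cv); (15,10,cv); (15,11,cv); (15,13,cvk); (23,7,cv); (23,20,cv); (23,22,cv); (24,11,cv); (24,20,cv); (24,21,cv); (25,14,cv); (25,21,cv); (25,22,cv); (26,20,cv); (26,21,cv); (26,22,cv); (30,5,cv); (30,27,cv); (30,29,cv); (31,6,cv); (31,27,cv); (31,28,cv); (32,14,cv); (32,28,cv); (32,29,cv); (33,27,cv); (33,28,cv); (33,29,cv)


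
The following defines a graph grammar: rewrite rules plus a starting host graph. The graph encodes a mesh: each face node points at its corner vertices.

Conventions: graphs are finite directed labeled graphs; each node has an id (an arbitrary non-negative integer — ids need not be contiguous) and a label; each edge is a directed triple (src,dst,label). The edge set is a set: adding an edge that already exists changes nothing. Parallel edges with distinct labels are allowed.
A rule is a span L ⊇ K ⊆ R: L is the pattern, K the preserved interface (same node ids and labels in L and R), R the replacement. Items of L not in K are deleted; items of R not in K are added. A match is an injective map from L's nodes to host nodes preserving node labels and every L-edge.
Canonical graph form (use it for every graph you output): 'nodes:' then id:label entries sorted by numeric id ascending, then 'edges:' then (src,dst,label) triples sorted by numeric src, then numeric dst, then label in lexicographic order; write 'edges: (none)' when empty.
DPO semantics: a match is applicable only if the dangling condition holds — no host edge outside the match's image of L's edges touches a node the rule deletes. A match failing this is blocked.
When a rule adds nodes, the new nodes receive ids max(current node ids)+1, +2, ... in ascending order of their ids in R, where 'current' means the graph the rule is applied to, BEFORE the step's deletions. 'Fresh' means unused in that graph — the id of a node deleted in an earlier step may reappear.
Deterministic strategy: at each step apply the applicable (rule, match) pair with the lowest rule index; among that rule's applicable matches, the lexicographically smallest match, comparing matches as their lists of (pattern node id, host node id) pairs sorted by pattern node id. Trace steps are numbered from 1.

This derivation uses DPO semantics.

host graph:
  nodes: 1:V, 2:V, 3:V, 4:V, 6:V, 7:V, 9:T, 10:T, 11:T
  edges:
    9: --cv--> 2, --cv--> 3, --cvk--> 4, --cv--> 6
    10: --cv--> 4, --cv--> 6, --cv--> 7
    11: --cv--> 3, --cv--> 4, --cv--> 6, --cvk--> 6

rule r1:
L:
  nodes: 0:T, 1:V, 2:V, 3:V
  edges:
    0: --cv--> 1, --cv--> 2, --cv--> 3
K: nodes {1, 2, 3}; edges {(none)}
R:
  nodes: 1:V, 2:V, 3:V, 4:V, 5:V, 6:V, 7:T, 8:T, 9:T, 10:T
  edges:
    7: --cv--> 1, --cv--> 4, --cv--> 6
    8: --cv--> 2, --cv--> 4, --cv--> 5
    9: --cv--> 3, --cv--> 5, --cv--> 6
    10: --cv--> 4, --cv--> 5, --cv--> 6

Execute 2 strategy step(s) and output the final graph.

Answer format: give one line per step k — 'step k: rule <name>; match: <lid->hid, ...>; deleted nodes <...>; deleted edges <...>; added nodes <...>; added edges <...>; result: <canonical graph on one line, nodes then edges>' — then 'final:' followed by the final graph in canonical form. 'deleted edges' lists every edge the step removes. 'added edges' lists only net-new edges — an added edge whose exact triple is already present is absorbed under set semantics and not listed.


step 1: rule r1; match: 0->10, 1->4, 2->6, 3->7; deleted nodes 10; deleted edges (10,4,cv); (10,6,cv); (10,7,cv); added nodes 12, 13, 14, 15, 16, 17, 18; added edges (15,4,cv); (15,12,cv); (15,14,cv); (16,6,cv); (16,12,cv); (16,13,cv); (17,7,cv); (17,13,cv); (17,14,cv); (18,12,cv); (18,13,cv); (18,14,cv); result: nodes: 1:V, 2:V, 3:V, 4:V, 6:V, 7:V, 9:T, 11:T, 12:V, 13:V, 14:V, 15:T, 16:T, 17:T, 18:T edges: (9,2,cv); (9,3,cv); (9,4,cvk); (9,6,cv); (11,3,cv); (11,4,cv); (11,6,cv); (11,6,cvk); (15,4,cv); (15,12,cv); (15,14,cv); (16,6,cv); (16,12,cv); (16,13,cv); (17,7,cv); (17,13,cv); (17,14,cv); (18,12,cv); (18,13,cv); (18,14,cv)
step 2: rule r1; match: 0->15, 1->4, 2->12, 3->14; deleted nodes 15; deleted edges (15,4,cv); (15,12,cv); (15,14,cv); added nodes 19, 20, 21, 22, 23, 24, 25; added edges (22,4,cv); (22,19,cv); (22,21,cv); (23,12,cv); (23,19,cv); (23,20,cv); (24,14,cv); (24,20,cv); (24,21,cv); (25,19,cv); (25,20,cv); (25,21,cv); result: nodes: 1:V, 2:V, 3:V, 4:V, 6:V, 7:V, 9:T, 11:T, 12:V, 13:V, 14:V, 16:T, 17:T, 18:T, 19:V, 20:V, 21:V, 22:T, 23:T, 24:T, 25:T edges: (9,2,cv); (9,3,cv); (9,4,cvk); (9,6,cv); (11,3,cv); (11,4,cv); (11,6,cv); (11,6,cvk); (16,6,cv); (16,12,cv); (16,13,cv); (17,7,cv); (17,13,cv); (17,14,cv); (18,12,cv); (18,13,cv); (18,14,cv); (22,4,cv); (22,19,cv); (22,21,cv); (23,12,cv); (23,19,cv); (23,20,cv); (24,14,cv); (24,20,cv); (24,21,cv); (25,19,cv); (25,20,cv); (25,21,cv)
final:
nodes: 1:V, 2:V, 3:V, 4:V, 6:V, 7:V, 9:T, 11:T, 12:V, 13:V, 14:V, 16:T, 17:T, 18:T, 19:V, 20:V, 21:V, 22:T, 23:T, 24:T, 25:T
edges: (9,2,cv); (9,3,cv); (9,4,cvk); (9,6,cv); (11,3,cv); (11,4,cv); (11,6,cv); (11,6,cvk); (16,6,cv); (16,12,cv); (16,13,cv); (17,7,cv); (17,13,cv); (17,14,cv); (18,12,cv); (18,13,cv); (18,14,cv); (22,4,cv); (22,19,cv); (22,21,cv); (23,12,cv); (23,19,cv); (23,20,cv); (24,14,cv); (24,20,cv); (24,21,cv); (25,19,cv); (25,20,cv); (25,21,cv)


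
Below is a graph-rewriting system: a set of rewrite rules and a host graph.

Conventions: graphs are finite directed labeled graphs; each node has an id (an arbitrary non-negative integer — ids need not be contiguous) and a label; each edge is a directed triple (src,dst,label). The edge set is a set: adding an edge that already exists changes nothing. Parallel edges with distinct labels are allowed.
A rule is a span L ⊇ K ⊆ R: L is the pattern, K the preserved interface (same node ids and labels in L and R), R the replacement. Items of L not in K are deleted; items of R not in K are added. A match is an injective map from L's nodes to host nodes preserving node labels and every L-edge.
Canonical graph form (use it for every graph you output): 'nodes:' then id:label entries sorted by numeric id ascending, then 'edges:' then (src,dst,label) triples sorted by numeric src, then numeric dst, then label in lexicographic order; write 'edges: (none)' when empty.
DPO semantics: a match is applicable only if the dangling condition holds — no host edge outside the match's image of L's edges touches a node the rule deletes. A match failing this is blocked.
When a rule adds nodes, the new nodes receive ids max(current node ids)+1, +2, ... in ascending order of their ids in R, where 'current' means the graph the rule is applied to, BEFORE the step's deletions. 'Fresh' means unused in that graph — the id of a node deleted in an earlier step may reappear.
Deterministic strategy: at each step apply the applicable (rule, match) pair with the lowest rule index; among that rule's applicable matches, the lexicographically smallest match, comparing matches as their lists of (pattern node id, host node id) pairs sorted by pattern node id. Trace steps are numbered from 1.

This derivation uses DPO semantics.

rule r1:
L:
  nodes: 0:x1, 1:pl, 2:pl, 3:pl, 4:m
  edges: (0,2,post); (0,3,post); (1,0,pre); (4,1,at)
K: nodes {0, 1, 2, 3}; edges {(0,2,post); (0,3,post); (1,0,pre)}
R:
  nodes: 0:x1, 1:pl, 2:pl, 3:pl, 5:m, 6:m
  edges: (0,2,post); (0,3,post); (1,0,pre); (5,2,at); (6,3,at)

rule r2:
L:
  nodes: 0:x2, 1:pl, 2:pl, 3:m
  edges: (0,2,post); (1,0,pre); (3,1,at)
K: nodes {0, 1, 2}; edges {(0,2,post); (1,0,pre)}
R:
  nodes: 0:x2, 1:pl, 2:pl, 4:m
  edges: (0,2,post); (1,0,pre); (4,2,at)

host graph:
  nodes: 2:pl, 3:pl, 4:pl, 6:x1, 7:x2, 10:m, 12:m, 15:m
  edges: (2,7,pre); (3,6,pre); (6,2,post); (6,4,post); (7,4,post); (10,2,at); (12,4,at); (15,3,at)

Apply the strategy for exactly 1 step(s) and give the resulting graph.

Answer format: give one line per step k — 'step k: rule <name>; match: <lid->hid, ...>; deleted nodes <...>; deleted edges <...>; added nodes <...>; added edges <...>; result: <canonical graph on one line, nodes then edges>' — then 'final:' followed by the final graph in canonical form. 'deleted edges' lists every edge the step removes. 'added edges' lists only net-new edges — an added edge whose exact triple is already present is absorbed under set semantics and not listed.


step 1: rule r1; match: 0->6, 1->3, 2->2, 3->4, 4->15; deleted nodes 15; deleted edges (15,3,at); added nodes 16, 17; added edges (16,2,at); (17,4,at); result: nodes: 2:pl, 3:pl, 4:pl, 6:x1, 7:x2, 10:m, 12:m, 16:m, 17:m edges: (2,7,pre); (3,6,pre); (6,2,post); (6,4,post); (7,4,post); (10,2,at); (12,4,at); (16,2,at); (17,4,at)
final:
nodes: 2:pl, 3:pl, 4:pl, 6:x1, 7:x2, 10:m, 12:m, 16:m, 17:m
edges: (2,7,pre); (3,6,pre); (6,2,post); (6,4,post); (7,4,post); (10,2,at); (12,4,at); (16,2,at); (17,4,at)


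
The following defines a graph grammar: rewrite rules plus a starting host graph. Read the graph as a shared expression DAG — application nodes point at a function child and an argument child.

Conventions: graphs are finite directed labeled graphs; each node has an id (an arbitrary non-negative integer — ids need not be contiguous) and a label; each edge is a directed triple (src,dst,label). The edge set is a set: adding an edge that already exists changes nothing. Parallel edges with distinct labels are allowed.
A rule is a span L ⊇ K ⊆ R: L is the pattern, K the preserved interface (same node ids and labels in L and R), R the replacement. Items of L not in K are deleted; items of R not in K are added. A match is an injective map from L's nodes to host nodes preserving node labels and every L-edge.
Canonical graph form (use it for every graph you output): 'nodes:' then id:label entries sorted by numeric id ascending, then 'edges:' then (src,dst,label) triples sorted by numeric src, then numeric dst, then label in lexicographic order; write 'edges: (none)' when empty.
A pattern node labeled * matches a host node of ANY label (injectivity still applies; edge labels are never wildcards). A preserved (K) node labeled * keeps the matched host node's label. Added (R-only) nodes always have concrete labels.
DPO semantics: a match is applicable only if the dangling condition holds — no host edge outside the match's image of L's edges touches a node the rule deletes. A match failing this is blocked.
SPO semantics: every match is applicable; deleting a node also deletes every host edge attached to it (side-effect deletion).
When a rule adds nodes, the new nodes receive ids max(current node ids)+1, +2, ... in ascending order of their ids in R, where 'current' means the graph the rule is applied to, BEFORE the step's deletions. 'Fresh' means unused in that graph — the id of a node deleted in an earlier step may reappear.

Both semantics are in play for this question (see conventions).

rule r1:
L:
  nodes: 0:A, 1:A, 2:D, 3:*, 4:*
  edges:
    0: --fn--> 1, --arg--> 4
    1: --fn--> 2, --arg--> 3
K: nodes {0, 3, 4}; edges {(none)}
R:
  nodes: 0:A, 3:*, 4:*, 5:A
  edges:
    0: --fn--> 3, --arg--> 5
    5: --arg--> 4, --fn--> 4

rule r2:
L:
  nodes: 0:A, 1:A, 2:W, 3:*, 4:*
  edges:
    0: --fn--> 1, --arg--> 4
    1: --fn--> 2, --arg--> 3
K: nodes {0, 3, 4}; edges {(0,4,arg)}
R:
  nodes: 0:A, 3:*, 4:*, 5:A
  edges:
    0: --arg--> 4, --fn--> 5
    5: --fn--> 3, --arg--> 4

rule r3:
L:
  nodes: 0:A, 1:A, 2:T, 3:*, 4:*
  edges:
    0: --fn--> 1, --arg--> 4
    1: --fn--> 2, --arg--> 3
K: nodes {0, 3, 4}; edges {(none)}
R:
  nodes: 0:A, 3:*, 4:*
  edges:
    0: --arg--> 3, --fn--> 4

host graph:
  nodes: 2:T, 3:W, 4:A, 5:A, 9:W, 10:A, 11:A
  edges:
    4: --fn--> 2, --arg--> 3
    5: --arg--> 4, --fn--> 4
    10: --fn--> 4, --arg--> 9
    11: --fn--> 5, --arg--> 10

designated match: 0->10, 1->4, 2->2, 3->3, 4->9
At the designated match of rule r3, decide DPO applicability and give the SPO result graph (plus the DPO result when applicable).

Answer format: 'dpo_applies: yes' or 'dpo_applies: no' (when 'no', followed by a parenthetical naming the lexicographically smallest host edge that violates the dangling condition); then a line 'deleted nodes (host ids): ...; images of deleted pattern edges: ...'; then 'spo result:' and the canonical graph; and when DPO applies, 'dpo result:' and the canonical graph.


dpo_applies: no
(the rule deletes node 4, which keeps host edge (5,4,arg) outside the match image — the dangling condition fails, DPO blocks; SPO proceeds and side-deletes such edges)
deleted nodes (host ids): 2, 4; images of deleted pattern edges: (4,2,fn); (4,3,arg); (10,4,fn); (10,9,arg)
spo result:
nodes: 3:W, 5:A, 9:W, 10:A, 11:A
edges: (10,3,arg); (10,9,fn); (11,5,fn); (11,10,arg)


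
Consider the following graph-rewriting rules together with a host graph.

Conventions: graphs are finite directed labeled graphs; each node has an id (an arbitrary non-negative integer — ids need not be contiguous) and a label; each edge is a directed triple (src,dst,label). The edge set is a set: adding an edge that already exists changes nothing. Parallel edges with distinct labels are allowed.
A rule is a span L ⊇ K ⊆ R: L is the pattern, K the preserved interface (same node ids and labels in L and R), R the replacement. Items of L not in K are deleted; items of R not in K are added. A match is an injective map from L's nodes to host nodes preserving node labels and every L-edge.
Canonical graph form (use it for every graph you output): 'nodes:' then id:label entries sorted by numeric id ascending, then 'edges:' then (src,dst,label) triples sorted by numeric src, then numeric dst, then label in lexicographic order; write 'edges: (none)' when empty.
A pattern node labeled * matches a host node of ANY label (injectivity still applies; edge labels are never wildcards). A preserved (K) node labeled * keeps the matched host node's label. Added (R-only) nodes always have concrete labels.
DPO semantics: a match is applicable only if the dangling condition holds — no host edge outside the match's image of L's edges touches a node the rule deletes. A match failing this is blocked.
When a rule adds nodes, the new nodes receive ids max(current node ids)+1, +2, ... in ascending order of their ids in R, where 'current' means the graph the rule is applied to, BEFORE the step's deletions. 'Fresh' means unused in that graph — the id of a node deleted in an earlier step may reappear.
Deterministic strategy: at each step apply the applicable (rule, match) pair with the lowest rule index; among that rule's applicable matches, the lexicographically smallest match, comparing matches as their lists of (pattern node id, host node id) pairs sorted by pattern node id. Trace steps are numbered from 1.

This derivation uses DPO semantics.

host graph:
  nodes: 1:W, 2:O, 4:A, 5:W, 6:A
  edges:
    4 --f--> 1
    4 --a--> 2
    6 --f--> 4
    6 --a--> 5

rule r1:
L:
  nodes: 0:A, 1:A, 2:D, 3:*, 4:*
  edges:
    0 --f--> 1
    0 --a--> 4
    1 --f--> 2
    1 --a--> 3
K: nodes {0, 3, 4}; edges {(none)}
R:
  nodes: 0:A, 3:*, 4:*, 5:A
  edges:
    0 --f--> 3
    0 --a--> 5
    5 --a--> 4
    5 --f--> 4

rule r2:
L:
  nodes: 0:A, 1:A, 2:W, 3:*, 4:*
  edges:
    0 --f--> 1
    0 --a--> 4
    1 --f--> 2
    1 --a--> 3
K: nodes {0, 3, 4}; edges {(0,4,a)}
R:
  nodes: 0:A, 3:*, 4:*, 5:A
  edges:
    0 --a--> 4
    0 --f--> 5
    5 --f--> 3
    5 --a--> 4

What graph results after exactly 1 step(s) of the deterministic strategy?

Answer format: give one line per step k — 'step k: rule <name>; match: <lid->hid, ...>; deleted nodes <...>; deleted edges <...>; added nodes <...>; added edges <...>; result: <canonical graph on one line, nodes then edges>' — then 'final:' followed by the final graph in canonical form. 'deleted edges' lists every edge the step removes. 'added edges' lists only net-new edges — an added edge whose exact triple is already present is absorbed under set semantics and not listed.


step 1: rule r2; match: 0->6, 1->4, 2->1, 3->2, 4->5; deleted nodes 1, 4; deleted edges (4,1,f); (4,2,a); (6,4,f); added nodes 7; added edges (6,7,f); (7,2,f); (7,5,a); result: nodes: 2:O, 5:W, 6:A, 7:A edges: (6,5,a); (6,7,f); (7,2,f); (7,5,a)
final:
nodes: 2:O, 5:W, 6:A, 7:A
edges: (6,5,a); (6,7,f); (7,2,f); (7,5,a)


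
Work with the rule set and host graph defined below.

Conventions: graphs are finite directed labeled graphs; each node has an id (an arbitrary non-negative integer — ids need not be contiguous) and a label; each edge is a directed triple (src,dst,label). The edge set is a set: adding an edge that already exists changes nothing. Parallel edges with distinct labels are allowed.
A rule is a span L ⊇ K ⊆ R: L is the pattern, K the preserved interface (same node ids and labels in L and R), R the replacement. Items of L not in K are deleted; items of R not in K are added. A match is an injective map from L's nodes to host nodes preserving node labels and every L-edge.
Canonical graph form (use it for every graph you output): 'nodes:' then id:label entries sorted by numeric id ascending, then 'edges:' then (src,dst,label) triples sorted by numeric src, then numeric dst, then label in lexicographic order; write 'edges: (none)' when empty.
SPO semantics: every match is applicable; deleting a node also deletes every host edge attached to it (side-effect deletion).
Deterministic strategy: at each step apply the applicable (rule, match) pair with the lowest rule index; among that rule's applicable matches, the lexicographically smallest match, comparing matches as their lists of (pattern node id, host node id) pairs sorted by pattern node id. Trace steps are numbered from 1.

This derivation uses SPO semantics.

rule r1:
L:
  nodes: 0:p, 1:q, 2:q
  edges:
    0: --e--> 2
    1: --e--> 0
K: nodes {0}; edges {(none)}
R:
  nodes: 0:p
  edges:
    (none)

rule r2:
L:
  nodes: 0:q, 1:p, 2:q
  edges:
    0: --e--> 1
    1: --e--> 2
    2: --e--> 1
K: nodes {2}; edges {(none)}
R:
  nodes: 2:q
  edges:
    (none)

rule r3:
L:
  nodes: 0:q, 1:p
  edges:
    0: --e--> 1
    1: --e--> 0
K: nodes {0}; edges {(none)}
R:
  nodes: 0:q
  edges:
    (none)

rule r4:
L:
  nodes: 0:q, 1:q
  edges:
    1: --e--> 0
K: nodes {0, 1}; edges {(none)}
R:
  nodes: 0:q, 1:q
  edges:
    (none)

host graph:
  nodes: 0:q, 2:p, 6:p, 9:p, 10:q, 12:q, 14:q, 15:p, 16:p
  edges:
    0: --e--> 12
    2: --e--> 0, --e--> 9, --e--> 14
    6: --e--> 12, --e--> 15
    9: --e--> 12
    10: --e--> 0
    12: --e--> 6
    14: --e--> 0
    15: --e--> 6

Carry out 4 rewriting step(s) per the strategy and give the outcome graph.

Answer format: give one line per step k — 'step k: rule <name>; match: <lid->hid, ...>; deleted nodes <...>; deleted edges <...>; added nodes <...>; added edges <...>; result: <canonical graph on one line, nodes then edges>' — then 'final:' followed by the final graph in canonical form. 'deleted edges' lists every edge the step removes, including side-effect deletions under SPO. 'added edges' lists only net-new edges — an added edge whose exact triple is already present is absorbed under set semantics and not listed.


step 1: rule r3; match: 0->12, 1->6; deleted nodes 6; deleted edges (6,12,e); (6,15,e); (12,6,e); (15,6,e); added nodes (none); added edges (none); result: nodes: 0:q, 2:p, 9:p, 10:q, 12:q, 14:q, 15:p, 16:p edges: (0,12,e); (2,0,e); (2,9,e); (2,14,e); (9,12,e); (10,0,e); (14,0,e)
step 2: rule r4; match: 0->0, 1->10; deleted nodes (none); deleted edges (10,0,e); added nodes (none); added edges (none); result: nodes: 0:q, 2:p, 9:p, 10:q, 12:q, 14:q, 15:p, 16:p edges: (0,12,e); (2,0,e); (2,9,e); (2,14,e); (9,12,e); (14,0,e)
step 3: rule r4; match: 0->0, 1->14; deleted nodes (none); deleted edges (14,0,e); added nodes (none); added edges (none); result: nodes: 0:q, 2:p, 9:p, 10:q, 12:q, 14:q, 15:p, 16:p edges: (0,12,e); (2,0,e); (2,9,e); (2,14,e); (9,12,e)
step 4: rule r4; match: 0->12, 1->0; deleted nodes (none); deleted edges (0,12,e); added nodes (none); added edges (none); result: nodes: 0:q, 2:p, 9:p, 10:q, 12:q, 14:q, 15:p, 16:p edges: (2,0,e); (2,9,e); (2,14,e); (9,12,e)
final:
nodes: 0:q, 2:p, 9:p, 10:q, 12:q, 14:q, 15:p, 16:p
edges: (2,0,e); (2,9,e); (2,14,e); (9,12,e)
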